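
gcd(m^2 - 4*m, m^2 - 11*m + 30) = 1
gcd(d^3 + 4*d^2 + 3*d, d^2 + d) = d^2 + d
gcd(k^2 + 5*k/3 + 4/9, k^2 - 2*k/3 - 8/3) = k + 4/3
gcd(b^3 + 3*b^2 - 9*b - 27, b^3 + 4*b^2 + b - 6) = b + 3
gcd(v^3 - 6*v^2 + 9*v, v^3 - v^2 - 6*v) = v^2 - 3*v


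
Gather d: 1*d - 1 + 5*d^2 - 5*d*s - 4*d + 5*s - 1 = 5*d^2 + d*(-5*s - 3) + 5*s - 2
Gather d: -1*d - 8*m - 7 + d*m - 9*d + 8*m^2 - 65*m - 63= d*(m - 10) + 8*m^2 - 73*m - 70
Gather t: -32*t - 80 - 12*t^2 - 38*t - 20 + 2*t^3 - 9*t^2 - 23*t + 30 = 2*t^3 - 21*t^2 - 93*t - 70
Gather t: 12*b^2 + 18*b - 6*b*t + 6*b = 12*b^2 - 6*b*t + 24*b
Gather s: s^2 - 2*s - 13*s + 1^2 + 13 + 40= s^2 - 15*s + 54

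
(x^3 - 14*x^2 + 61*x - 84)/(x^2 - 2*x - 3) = (x^2 - 11*x + 28)/(x + 1)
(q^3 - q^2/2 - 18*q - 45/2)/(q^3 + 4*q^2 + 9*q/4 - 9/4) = 2*(q - 5)/(2*q - 1)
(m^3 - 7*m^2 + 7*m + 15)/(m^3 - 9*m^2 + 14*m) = (m^3 - 7*m^2 + 7*m + 15)/(m*(m^2 - 9*m + 14))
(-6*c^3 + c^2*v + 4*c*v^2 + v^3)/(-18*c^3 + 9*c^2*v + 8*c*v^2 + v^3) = (2*c + v)/(6*c + v)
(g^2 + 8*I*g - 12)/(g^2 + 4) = (g + 6*I)/(g - 2*I)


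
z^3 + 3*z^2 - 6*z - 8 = (z - 2)*(z + 1)*(z + 4)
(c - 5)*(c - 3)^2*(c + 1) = c^4 - 10*c^3 + 28*c^2 - 6*c - 45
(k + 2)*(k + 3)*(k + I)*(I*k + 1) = I*k^4 + 5*I*k^3 + 7*I*k^2 + 5*I*k + 6*I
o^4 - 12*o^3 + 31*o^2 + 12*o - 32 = (o - 8)*(o - 4)*(o - 1)*(o + 1)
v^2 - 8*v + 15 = (v - 5)*(v - 3)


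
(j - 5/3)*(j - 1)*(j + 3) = j^3 + j^2/3 - 19*j/3 + 5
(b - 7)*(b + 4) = b^2 - 3*b - 28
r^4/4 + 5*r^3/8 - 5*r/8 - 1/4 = (r/4 + 1/2)*(r - 1)*(r + 1/2)*(r + 1)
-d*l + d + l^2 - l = (-d + l)*(l - 1)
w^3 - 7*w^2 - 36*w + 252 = (w - 7)*(w - 6)*(w + 6)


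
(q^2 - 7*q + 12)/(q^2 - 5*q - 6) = (-q^2 + 7*q - 12)/(-q^2 + 5*q + 6)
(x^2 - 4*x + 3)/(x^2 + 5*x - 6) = (x - 3)/(x + 6)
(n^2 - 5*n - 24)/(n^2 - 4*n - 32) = (n + 3)/(n + 4)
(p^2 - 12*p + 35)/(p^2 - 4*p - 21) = (p - 5)/(p + 3)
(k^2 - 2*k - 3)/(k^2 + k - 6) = (k^2 - 2*k - 3)/(k^2 + k - 6)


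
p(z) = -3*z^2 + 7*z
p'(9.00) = -47.00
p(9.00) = -180.00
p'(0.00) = 7.00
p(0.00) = 0.00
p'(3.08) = -11.48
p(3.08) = -6.90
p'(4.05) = -17.30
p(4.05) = -20.86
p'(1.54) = -2.24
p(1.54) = 3.67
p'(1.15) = 0.10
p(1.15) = 4.08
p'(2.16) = -5.96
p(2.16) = 1.12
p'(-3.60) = 28.60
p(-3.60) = -64.08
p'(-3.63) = 28.78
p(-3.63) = -64.94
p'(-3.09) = 25.54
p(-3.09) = -50.27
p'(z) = 7 - 6*z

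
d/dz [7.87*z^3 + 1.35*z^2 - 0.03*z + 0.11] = 23.61*z^2 + 2.7*z - 0.03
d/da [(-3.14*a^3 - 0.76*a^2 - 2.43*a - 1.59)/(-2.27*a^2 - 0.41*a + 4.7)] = (7.1278*a^4 + 2.5748*a^3 - 49.4785*a^2 - 14.3626*a - 12.0729)/(5.1529*a^4 + 1.8614*a^3 - 21.1699*a^2 - 3.854*a + 22.09)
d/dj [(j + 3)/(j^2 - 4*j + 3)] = (j^2 - 4*j - 2*(j - 2)*(j + 3) + 3)/(j^2 - 4*j + 3)^2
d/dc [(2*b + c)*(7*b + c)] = 9*b + 2*c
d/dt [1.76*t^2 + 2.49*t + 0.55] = 3.52*t + 2.49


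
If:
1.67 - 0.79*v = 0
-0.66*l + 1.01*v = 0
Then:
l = 3.23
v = 2.11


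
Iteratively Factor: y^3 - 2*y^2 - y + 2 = (y + 1)*(y^2 - 3*y + 2) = (y - 2)*(y + 1)*(y - 1)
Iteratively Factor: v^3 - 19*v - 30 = (v - 5)*(v^2 + 5*v + 6) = (v - 5)*(v + 3)*(v + 2)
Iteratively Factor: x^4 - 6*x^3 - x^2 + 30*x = (x - 3)*(x^3 - 3*x^2 - 10*x) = x*(x - 3)*(x^2 - 3*x - 10) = x*(x - 3)*(x + 2)*(x - 5)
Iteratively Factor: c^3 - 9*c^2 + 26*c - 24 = (c - 3)*(c^2 - 6*c + 8) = (c - 3)*(c - 2)*(c - 4)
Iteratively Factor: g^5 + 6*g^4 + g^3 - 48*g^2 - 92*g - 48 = (g - 3)*(g^4 + 9*g^3 + 28*g^2 + 36*g + 16) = (g - 3)*(g + 2)*(g^3 + 7*g^2 + 14*g + 8) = (g - 3)*(g + 2)^2*(g^2 + 5*g + 4) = (g - 3)*(g + 2)^2*(g + 4)*(g + 1)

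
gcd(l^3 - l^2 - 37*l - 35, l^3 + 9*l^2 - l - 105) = l + 5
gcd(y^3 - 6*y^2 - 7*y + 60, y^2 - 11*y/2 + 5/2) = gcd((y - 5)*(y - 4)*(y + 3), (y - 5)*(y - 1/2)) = y - 5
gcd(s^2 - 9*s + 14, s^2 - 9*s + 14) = s^2 - 9*s + 14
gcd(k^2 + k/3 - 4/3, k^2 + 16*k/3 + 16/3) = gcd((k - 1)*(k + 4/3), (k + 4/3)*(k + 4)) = k + 4/3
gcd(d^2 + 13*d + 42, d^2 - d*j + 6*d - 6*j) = d + 6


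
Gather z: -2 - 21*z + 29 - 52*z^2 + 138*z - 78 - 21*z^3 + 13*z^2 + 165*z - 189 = -21*z^3 - 39*z^2 + 282*z - 240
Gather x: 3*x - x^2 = -x^2 + 3*x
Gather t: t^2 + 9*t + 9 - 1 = t^2 + 9*t + 8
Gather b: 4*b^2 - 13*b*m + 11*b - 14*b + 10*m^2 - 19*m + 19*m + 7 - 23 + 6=4*b^2 + b*(-13*m - 3) + 10*m^2 - 10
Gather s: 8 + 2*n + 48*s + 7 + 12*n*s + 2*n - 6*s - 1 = 4*n + s*(12*n + 42) + 14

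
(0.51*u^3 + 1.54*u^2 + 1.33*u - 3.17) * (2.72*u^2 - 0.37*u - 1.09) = 1.3872*u^5 + 4.0001*u^4 + 2.4919*u^3 - 10.7931*u^2 - 0.2768*u + 3.4553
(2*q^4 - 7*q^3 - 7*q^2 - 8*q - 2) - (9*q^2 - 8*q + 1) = 2*q^4 - 7*q^3 - 16*q^2 - 3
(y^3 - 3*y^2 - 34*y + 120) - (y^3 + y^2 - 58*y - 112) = -4*y^2 + 24*y + 232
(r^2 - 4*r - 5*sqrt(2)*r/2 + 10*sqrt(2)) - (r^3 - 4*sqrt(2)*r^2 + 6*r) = -r^3 + r^2 + 4*sqrt(2)*r^2 - 10*r - 5*sqrt(2)*r/2 + 10*sqrt(2)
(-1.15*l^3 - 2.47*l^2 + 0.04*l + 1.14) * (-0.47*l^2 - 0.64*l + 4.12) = 0.5405*l^5 + 1.8969*l^4 - 3.176*l^3 - 10.7378*l^2 - 0.5648*l + 4.6968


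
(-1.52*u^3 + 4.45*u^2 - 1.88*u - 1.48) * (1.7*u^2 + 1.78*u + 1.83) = -2.584*u^5 + 4.8594*u^4 + 1.9434*u^3 + 2.2811*u^2 - 6.0748*u - 2.7084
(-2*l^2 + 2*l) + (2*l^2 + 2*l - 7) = 4*l - 7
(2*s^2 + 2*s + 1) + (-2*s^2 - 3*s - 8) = -s - 7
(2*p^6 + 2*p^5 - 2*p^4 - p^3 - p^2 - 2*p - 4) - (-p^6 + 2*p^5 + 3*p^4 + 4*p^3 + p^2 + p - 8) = 3*p^6 - 5*p^4 - 5*p^3 - 2*p^2 - 3*p + 4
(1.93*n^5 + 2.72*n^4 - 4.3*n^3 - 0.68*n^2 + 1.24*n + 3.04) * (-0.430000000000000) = -0.8299*n^5 - 1.1696*n^4 + 1.849*n^3 + 0.2924*n^2 - 0.5332*n - 1.3072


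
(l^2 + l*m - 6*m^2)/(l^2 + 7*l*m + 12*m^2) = (l - 2*m)/(l + 4*m)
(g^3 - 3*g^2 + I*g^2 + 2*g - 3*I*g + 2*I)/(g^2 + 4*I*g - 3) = (g^2 - 3*g + 2)/(g + 3*I)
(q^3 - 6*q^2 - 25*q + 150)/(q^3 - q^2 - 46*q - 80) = (q^2 - 11*q + 30)/(q^2 - 6*q - 16)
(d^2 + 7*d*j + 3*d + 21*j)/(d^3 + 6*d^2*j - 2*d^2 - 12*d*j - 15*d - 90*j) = (d + 7*j)/(d^2 + 6*d*j - 5*d - 30*j)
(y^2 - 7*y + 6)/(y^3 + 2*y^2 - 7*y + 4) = (y - 6)/(y^2 + 3*y - 4)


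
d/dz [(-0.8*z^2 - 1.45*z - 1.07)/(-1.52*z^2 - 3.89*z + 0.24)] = (0.908000000000001*z^2 - 3.6368*z - 4.5103)/(2.3104*z^4 + 11.8256*z^3 + 14.4025*z^2 - 1.8672*z + 0.0576)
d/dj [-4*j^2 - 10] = -8*j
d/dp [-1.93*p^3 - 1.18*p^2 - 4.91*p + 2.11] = -5.79*p^2 - 2.36*p - 4.91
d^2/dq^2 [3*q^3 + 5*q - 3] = 18*q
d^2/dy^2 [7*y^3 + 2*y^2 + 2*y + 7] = 42*y + 4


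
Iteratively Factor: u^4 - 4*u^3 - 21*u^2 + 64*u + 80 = (u - 5)*(u^3 + u^2 - 16*u - 16) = (u - 5)*(u + 1)*(u^2 - 16) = (u - 5)*(u + 1)*(u + 4)*(u - 4)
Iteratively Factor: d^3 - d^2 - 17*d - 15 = (d + 3)*(d^2 - 4*d - 5) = (d + 1)*(d + 3)*(d - 5)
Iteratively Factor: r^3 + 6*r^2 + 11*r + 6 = (r + 3)*(r^2 + 3*r + 2) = (r + 2)*(r + 3)*(r + 1)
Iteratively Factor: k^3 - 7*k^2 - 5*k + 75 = (k - 5)*(k^2 - 2*k - 15) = (k - 5)^2*(k + 3)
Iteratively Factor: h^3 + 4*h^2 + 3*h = (h + 1)*(h^2 + 3*h) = (h + 1)*(h + 3)*(h)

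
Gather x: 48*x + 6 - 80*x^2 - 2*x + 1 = -80*x^2 + 46*x + 7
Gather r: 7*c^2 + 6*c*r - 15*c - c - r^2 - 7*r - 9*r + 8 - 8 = 7*c^2 - 16*c - r^2 + r*(6*c - 16)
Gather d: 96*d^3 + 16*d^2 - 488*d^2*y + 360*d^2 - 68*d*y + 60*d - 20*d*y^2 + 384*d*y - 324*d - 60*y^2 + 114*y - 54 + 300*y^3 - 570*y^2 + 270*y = 96*d^3 + d^2*(376 - 488*y) + d*(-20*y^2 + 316*y - 264) + 300*y^3 - 630*y^2 + 384*y - 54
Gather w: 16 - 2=14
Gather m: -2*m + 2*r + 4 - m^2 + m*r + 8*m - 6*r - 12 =-m^2 + m*(r + 6) - 4*r - 8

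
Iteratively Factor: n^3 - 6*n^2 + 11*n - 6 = (n - 3)*(n^2 - 3*n + 2) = (n - 3)*(n - 1)*(n - 2)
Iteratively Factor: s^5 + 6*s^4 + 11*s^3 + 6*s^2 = (s + 2)*(s^4 + 4*s^3 + 3*s^2) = s*(s + 2)*(s^3 + 4*s^2 + 3*s) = s*(s + 2)*(s + 3)*(s^2 + s) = s*(s + 1)*(s + 2)*(s + 3)*(s)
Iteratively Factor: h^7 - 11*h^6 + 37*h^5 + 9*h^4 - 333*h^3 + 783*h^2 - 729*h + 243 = (h - 3)*(h^6 - 8*h^5 + 13*h^4 + 48*h^3 - 189*h^2 + 216*h - 81) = (h - 3)^2*(h^5 - 5*h^4 - 2*h^3 + 42*h^2 - 63*h + 27) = (h - 3)^2*(h - 1)*(h^4 - 4*h^3 - 6*h^2 + 36*h - 27) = (h - 3)^2*(h - 1)*(h + 3)*(h^3 - 7*h^2 + 15*h - 9) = (h - 3)^3*(h - 1)*(h + 3)*(h^2 - 4*h + 3) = (h - 3)^4*(h - 1)*(h + 3)*(h - 1)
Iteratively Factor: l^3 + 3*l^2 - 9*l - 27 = (l - 3)*(l^2 + 6*l + 9) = (l - 3)*(l + 3)*(l + 3)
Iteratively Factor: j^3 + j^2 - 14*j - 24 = (j + 2)*(j^2 - j - 12) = (j + 2)*(j + 3)*(j - 4)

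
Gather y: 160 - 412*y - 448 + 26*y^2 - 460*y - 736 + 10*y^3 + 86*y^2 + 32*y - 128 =10*y^3 + 112*y^2 - 840*y - 1152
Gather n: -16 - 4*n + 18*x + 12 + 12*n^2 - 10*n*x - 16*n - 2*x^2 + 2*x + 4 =12*n^2 + n*(-10*x - 20) - 2*x^2 + 20*x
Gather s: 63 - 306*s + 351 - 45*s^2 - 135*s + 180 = -45*s^2 - 441*s + 594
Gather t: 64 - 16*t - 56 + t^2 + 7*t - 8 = t^2 - 9*t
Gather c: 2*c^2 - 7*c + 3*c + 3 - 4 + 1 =2*c^2 - 4*c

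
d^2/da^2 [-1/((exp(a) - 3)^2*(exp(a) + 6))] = 9*(-exp(3*a) - 6*exp(2*a) - 21*exp(a) - 18)*exp(a)/(exp(7*a) + 6*exp(6*a) - 54*exp(5*a) - 216*exp(4*a) + 1377*exp(3*a) + 1458*exp(2*a) - 14580*exp(a) + 17496)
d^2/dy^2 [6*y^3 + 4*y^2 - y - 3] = 36*y + 8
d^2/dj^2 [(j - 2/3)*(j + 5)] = 2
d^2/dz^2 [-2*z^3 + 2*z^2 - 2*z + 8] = 4 - 12*z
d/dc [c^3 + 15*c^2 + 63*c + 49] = 3*c^2 + 30*c + 63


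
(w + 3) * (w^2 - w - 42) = w^3 + 2*w^2 - 45*w - 126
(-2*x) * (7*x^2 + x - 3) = -14*x^3 - 2*x^2 + 6*x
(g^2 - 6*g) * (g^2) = g^4 - 6*g^3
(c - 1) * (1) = c - 1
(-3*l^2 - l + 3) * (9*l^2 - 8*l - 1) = -27*l^4 + 15*l^3 + 38*l^2 - 23*l - 3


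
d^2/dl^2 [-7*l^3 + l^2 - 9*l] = 2 - 42*l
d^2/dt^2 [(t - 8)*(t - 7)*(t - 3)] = 6*t - 36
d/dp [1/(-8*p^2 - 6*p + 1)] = 2*(8*p + 3)/(8*p^2 + 6*p - 1)^2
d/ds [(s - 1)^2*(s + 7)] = (s - 1)*(3*s + 13)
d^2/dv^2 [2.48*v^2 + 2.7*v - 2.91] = 4.96000000000000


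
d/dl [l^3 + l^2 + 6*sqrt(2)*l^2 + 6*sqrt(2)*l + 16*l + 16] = 3*l^2 + 2*l + 12*sqrt(2)*l + 6*sqrt(2) + 16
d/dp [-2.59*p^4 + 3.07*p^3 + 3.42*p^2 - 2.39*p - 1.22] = -10.36*p^3 + 9.21*p^2 + 6.84*p - 2.39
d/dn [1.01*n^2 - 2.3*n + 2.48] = 2.02*n - 2.3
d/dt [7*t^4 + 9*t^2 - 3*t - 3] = 28*t^3 + 18*t - 3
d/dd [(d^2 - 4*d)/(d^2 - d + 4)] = (3*d^2 + 8*d - 16)/(d^4 - 2*d^3 + 9*d^2 - 8*d + 16)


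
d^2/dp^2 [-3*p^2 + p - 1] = -6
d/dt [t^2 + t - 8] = 2*t + 1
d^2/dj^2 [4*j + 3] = 0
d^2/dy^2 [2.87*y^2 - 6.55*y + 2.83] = 5.74000000000000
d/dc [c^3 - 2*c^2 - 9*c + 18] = 3*c^2 - 4*c - 9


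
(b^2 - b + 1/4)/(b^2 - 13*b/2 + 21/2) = (4*b^2 - 4*b + 1)/(2*(2*b^2 - 13*b + 21))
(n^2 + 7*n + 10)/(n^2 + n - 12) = (n^2 + 7*n + 10)/(n^2 + n - 12)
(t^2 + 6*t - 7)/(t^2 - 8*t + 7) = (t + 7)/(t - 7)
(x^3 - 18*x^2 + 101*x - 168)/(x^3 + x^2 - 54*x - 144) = (x^2 - 10*x + 21)/(x^2 + 9*x + 18)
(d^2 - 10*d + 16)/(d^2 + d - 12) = (d^2 - 10*d + 16)/(d^2 + d - 12)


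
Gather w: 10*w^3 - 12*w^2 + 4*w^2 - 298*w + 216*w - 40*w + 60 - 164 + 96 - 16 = 10*w^3 - 8*w^2 - 122*w - 24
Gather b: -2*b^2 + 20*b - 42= -2*b^2 + 20*b - 42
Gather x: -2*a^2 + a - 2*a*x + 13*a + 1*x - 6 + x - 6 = -2*a^2 + 14*a + x*(2 - 2*a) - 12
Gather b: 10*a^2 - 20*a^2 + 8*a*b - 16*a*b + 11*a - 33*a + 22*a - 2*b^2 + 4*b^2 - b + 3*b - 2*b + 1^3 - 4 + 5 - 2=-10*a^2 - 8*a*b + 2*b^2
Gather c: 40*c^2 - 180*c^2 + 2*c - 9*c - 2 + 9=-140*c^2 - 7*c + 7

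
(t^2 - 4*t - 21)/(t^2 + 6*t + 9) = (t - 7)/(t + 3)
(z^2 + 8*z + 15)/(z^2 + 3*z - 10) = (z + 3)/(z - 2)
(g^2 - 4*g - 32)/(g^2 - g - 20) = (g - 8)/(g - 5)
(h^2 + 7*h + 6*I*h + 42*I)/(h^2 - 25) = (h^2 + h*(7 + 6*I) + 42*I)/(h^2 - 25)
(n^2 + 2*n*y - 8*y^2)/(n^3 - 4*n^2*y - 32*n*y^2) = (-n + 2*y)/(n*(-n + 8*y))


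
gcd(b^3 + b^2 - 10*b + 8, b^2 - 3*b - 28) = b + 4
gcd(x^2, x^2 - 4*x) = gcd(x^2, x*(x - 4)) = x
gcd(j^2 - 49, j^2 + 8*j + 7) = j + 7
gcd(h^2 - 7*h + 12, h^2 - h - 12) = h - 4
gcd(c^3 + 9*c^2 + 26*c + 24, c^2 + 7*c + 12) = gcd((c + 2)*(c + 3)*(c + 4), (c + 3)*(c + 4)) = c^2 + 7*c + 12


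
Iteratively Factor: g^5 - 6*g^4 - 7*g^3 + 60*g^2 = (g - 4)*(g^4 - 2*g^3 - 15*g^2) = g*(g - 4)*(g^3 - 2*g^2 - 15*g) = g*(g - 5)*(g - 4)*(g^2 + 3*g) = g*(g - 5)*(g - 4)*(g + 3)*(g)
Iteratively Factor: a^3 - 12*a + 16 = (a + 4)*(a^2 - 4*a + 4) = (a - 2)*(a + 4)*(a - 2)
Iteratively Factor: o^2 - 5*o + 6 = (o - 2)*(o - 3)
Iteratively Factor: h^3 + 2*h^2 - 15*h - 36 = (h - 4)*(h^2 + 6*h + 9) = (h - 4)*(h + 3)*(h + 3)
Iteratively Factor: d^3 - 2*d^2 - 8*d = (d + 2)*(d^2 - 4*d) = d*(d + 2)*(d - 4)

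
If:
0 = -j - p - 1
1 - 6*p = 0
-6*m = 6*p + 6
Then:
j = -7/6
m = -7/6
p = 1/6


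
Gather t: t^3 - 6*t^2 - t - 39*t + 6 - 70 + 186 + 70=t^3 - 6*t^2 - 40*t + 192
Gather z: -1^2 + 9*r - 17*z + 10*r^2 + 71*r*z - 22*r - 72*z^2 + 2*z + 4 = 10*r^2 - 13*r - 72*z^2 + z*(71*r - 15) + 3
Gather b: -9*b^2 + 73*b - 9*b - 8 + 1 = -9*b^2 + 64*b - 7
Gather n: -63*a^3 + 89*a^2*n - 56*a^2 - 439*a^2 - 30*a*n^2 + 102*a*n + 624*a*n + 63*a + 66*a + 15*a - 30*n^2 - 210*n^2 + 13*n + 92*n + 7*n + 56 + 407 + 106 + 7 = -63*a^3 - 495*a^2 + 144*a + n^2*(-30*a - 240) + n*(89*a^2 + 726*a + 112) + 576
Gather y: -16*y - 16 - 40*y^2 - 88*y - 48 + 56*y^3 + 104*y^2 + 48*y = 56*y^3 + 64*y^2 - 56*y - 64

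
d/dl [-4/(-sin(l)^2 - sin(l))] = -(8/tan(l) + 4*cos(l)/sin(l)^2)/(sin(l) + 1)^2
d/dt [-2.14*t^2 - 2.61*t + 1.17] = -4.28*t - 2.61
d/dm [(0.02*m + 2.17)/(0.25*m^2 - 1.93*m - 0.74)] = (-0.005*m^2 - 1.085*m + 4.1733)/(0.0625*m^4 - 0.965*m^3 + 3.3549*m^2 + 2.8564*m + 0.5476)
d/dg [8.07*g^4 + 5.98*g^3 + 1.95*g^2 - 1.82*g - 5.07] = 32.28*g^3 + 17.94*g^2 + 3.9*g - 1.82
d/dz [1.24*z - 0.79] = 1.24000000000000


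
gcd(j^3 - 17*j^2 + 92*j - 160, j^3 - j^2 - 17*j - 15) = j - 5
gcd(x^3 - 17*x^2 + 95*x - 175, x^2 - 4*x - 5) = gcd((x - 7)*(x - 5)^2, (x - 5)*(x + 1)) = x - 5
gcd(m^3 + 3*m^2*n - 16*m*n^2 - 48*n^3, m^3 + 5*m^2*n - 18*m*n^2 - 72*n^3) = m^2 - m*n - 12*n^2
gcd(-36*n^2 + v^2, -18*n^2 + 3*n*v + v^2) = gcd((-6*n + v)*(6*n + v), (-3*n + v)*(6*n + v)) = 6*n + v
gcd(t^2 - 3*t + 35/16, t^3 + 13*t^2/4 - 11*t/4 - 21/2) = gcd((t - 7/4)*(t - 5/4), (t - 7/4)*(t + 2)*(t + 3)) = t - 7/4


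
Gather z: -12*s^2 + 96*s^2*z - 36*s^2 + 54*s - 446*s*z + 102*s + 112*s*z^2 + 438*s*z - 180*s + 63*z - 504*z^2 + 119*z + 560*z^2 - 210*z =-48*s^2 - 24*s + z^2*(112*s + 56) + z*(96*s^2 - 8*s - 28)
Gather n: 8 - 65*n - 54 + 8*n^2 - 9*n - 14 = 8*n^2 - 74*n - 60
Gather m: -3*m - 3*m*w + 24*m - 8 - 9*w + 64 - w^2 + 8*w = m*(21 - 3*w) - w^2 - w + 56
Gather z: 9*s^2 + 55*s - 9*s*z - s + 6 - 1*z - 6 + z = 9*s^2 - 9*s*z + 54*s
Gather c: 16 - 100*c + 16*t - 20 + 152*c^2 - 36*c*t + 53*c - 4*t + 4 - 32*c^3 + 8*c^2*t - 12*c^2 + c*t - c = -32*c^3 + c^2*(8*t + 140) + c*(-35*t - 48) + 12*t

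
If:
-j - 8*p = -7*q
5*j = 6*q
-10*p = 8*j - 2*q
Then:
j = 0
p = 0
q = 0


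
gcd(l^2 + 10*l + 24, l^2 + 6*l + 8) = l + 4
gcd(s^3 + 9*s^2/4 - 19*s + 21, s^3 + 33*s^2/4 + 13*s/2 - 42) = s^2 + 17*s/4 - 21/2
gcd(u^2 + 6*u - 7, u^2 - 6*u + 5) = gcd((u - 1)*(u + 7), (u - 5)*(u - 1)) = u - 1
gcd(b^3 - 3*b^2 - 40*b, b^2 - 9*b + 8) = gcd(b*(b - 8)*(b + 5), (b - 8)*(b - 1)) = b - 8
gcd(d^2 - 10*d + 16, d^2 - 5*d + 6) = d - 2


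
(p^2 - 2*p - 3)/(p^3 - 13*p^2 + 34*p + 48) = (p - 3)/(p^2 - 14*p + 48)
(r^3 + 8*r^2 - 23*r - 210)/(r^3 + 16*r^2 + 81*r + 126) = (r - 5)/(r + 3)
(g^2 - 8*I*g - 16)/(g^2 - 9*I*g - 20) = (g - 4*I)/(g - 5*I)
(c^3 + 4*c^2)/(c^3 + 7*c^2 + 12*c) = c/(c + 3)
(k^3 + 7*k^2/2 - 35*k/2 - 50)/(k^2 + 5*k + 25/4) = 2*(k^2 + k - 20)/(2*k + 5)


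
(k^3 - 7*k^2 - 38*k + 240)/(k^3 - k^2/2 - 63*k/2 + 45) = 2*(k - 8)/(2*k - 3)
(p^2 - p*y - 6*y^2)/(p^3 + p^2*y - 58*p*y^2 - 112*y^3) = (-p + 3*y)/(-p^2 + p*y + 56*y^2)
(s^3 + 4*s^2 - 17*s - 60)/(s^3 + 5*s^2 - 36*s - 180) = (s^2 - s - 12)/(s^2 - 36)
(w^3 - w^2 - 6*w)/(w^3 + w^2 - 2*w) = (w - 3)/(w - 1)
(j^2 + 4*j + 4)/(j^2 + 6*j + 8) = (j + 2)/(j + 4)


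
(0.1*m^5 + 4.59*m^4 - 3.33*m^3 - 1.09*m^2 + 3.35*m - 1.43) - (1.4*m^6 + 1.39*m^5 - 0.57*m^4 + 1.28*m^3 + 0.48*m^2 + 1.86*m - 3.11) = -1.4*m^6 - 1.29*m^5 + 5.16*m^4 - 4.61*m^3 - 1.57*m^2 + 1.49*m + 1.68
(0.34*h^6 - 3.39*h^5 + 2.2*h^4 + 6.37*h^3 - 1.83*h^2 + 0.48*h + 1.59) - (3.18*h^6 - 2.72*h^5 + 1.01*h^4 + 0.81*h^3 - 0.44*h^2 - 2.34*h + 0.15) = -2.84*h^6 - 0.67*h^5 + 1.19*h^4 + 5.56*h^3 - 1.39*h^2 + 2.82*h + 1.44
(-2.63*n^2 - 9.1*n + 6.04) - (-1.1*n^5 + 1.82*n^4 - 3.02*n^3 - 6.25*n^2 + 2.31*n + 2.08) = 1.1*n^5 - 1.82*n^4 + 3.02*n^3 + 3.62*n^2 - 11.41*n + 3.96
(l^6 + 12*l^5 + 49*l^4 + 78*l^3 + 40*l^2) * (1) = l^6 + 12*l^5 + 49*l^4 + 78*l^3 + 40*l^2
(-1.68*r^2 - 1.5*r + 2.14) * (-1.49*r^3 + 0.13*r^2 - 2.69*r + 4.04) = 2.5032*r^5 + 2.0166*r^4 + 1.1356*r^3 - 2.474*r^2 - 11.8166*r + 8.6456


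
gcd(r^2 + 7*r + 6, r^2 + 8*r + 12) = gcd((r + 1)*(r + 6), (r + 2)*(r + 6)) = r + 6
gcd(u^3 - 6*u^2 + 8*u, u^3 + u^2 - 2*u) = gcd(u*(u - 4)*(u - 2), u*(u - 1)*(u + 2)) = u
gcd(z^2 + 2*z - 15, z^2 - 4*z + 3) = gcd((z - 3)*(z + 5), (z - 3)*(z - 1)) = z - 3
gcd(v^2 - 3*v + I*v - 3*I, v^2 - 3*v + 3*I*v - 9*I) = v - 3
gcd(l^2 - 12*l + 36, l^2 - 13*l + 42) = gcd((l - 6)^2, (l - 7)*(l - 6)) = l - 6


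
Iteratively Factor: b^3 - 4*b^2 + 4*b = (b)*(b^2 - 4*b + 4) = b*(b - 2)*(b - 2)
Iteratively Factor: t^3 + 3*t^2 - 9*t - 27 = (t + 3)*(t^2 - 9) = (t + 3)^2*(t - 3)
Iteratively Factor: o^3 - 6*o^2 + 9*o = (o - 3)*(o^2 - 3*o) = o*(o - 3)*(o - 3)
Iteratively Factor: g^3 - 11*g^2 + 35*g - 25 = (g - 1)*(g^2 - 10*g + 25) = (g - 5)*(g - 1)*(g - 5)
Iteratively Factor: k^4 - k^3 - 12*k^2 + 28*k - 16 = (k - 2)*(k^3 + k^2 - 10*k + 8) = (k - 2)^2*(k^2 + 3*k - 4) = (k - 2)^2*(k + 4)*(k - 1)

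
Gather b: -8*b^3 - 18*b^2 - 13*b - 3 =-8*b^3 - 18*b^2 - 13*b - 3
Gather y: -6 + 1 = -5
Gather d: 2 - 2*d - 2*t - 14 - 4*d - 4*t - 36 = -6*d - 6*t - 48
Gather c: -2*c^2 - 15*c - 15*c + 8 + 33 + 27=-2*c^2 - 30*c + 68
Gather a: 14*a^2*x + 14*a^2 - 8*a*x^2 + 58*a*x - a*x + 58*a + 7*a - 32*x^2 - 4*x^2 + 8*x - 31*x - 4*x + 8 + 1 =a^2*(14*x + 14) + a*(-8*x^2 + 57*x + 65) - 36*x^2 - 27*x + 9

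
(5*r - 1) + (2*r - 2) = 7*r - 3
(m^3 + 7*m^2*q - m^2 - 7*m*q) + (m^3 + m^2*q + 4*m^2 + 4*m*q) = 2*m^3 + 8*m^2*q + 3*m^2 - 3*m*q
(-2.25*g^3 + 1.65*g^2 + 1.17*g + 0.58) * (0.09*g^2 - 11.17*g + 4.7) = -0.2025*g^5 + 25.281*g^4 - 28.9002*g^3 - 5.2617*g^2 - 0.9796*g + 2.726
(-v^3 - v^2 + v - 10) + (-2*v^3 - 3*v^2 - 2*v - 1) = -3*v^3 - 4*v^2 - v - 11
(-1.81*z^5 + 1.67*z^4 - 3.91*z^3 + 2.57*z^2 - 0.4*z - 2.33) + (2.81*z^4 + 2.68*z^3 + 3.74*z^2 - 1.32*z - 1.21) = -1.81*z^5 + 4.48*z^4 - 1.23*z^3 + 6.31*z^2 - 1.72*z - 3.54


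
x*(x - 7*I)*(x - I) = x^3 - 8*I*x^2 - 7*x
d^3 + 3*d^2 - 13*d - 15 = (d - 3)*(d + 1)*(d + 5)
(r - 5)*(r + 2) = r^2 - 3*r - 10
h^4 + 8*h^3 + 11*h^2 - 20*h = h*(h - 1)*(h + 4)*(h + 5)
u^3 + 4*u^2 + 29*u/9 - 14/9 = (u - 1/3)*(u + 2)*(u + 7/3)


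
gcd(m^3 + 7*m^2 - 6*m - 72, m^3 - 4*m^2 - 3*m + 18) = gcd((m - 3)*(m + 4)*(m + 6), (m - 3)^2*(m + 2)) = m - 3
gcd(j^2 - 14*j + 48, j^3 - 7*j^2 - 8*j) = j - 8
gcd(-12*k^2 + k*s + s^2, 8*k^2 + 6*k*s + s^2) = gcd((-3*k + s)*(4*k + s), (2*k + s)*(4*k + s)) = 4*k + s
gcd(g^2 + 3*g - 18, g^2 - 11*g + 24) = g - 3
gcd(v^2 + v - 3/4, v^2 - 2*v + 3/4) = v - 1/2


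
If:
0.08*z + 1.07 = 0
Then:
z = -13.38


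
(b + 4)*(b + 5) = b^2 + 9*b + 20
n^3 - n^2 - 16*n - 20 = (n - 5)*(n + 2)^2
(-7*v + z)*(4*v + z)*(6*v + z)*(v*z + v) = -168*v^4*z - 168*v^4 - 46*v^3*z^2 - 46*v^3*z + 3*v^2*z^3 + 3*v^2*z^2 + v*z^4 + v*z^3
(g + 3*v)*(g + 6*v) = g^2 + 9*g*v + 18*v^2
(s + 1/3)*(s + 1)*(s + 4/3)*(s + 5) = s^4 + 23*s^3/3 + 139*s^2/9 + 11*s + 20/9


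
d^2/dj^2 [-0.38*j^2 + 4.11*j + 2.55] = -0.760000000000000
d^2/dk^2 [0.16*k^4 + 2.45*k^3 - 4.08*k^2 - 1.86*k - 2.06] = 1.92*k^2 + 14.7*k - 8.16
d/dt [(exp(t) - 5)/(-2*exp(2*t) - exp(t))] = (2*exp(2*t) - 20*exp(t) - 5)*exp(-t)/(4*exp(2*t) + 4*exp(t) + 1)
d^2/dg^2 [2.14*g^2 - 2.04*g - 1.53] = 4.28000000000000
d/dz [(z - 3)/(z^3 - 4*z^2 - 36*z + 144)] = (z^3 - 4*z^2 - 36*z + (z - 3)*(-3*z^2 + 8*z + 36) + 144)/(z^3 - 4*z^2 - 36*z + 144)^2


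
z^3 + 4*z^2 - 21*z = z*(z - 3)*(z + 7)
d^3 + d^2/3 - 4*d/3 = d*(d - 1)*(d + 4/3)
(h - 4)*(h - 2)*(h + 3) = h^3 - 3*h^2 - 10*h + 24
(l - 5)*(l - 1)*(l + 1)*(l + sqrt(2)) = l^4 - 5*l^3 + sqrt(2)*l^3 - 5*sqrt(2)*l^2 - l^2 - sqrt(2)*l + 5*l + 5*sqrt(2)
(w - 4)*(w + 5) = w^2 + w - 20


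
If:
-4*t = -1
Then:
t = 1/4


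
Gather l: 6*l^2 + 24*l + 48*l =6*l^2 + 72*l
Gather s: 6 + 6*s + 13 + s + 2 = 7*s + 21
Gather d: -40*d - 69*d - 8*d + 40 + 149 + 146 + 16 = 351 - 117*d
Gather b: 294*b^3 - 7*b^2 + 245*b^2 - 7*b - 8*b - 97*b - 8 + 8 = 294*b^3 + 238*b^2 - 112*b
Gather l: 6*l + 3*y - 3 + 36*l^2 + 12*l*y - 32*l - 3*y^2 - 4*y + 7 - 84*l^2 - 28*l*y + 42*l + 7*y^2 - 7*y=-48*l^2 + l*(16 - 16*y) + 4*y^2 - 8*y + 4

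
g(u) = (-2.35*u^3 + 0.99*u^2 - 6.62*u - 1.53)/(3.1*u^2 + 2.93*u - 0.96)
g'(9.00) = -0.72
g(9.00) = -6.13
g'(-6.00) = -0.63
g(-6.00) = 6.25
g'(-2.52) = 0.86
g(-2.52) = 5.21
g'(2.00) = -0.27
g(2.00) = -1.71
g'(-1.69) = 10.55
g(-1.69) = 8.10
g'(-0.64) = 8.46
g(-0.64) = -2.38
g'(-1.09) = 207.67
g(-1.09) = -21.05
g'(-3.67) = -0.28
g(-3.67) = 5.07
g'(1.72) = -0.12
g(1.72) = -1.66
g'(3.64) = -0.58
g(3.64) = -2.48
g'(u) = (-6.2*u - 2.93)*(-2.35*u^3 + 0.99*u^2 - 6.62*u - 1.53)/(3.1*u^2 + 2.93*u - 0.96)^2 + (-7.05*u^2 + 1.98*u - 6.62)/(3.1*u^2 + 2.93*u - 0.96)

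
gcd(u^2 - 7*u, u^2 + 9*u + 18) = 1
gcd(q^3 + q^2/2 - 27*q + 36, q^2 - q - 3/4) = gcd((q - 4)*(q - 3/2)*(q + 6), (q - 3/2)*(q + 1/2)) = q - 3/2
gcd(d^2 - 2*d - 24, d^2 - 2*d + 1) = 1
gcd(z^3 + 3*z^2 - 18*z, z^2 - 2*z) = z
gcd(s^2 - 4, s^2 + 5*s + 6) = s + 2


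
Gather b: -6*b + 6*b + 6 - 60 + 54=0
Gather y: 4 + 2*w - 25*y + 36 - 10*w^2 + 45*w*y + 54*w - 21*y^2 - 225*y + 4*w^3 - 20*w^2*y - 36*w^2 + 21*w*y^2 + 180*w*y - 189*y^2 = 4*w^3 - 46*w^2 + 56*w + y^2*(21*w - 210) + y*(-20*w^2 + 225*w - 250) + 40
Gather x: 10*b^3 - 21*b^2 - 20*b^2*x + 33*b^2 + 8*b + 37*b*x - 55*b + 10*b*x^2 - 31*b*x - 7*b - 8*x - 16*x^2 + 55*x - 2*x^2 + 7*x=10*b^3 + 12*b^2 - 54*b + x^2*(10*b - 18) + x*(-20*b^2 + 6*b + 54)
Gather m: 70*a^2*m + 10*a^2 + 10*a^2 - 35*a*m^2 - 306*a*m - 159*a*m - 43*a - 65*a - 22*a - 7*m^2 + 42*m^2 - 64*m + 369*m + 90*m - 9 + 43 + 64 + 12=20*a^2 - 130*a + m^2*(35 - 35*a) + m*(70*a^2 - 465*a + 395) + 110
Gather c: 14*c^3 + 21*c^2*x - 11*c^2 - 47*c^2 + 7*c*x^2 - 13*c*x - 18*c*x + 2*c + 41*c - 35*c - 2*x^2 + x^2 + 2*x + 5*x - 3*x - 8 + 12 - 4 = 14*c^3 + c^2*(21*x - 58) + c*(7*x^2 - 31*x + 8) - x^2 + 4*x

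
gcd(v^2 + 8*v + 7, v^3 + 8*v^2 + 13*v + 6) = v + 1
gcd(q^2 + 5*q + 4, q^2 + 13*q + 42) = 1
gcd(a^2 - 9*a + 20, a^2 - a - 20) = a - 5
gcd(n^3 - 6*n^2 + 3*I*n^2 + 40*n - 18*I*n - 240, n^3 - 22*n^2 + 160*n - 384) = n - 6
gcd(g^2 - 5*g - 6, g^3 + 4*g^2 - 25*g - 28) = g + 1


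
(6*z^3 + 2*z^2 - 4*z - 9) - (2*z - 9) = 6*z^3 + 2*z^2 - 6*z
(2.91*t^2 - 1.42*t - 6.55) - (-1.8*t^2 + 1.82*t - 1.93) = 4.71*t^2 - 3.24*t - 4.62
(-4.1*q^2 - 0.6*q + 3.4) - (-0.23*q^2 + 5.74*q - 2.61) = -3.87*q^2 - 6.34*q + 6.01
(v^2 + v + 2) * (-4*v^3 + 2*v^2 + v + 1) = -4*v^5 - 2*v^4 - 5*v^3 + 6*v^2 + 3*v + 2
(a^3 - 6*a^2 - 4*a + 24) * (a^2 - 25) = a^5 - 6*a^4 - 29*a^3 + 174*a^2 + 100*a - 600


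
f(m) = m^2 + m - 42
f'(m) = 2*m + 1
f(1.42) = -38.56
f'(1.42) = 3.84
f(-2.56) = -38.01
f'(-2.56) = -4.12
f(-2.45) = -38.45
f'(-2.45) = -3.90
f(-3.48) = -33.37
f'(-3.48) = -5.96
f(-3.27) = -34.58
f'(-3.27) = -5.54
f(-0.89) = -42.10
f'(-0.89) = -0.78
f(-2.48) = -38.33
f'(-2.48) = -3.96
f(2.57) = -32.83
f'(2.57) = 6.14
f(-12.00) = 90.00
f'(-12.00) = -23.00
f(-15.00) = 168.00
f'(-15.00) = -29.00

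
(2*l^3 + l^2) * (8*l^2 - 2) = 16*l^5 + 8*l^4 - 4*l^3 - 2*l^2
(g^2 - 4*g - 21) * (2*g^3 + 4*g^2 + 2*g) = 2*g^5 - 4*g^4 - 56*g^3 - 92*g^2 - 42*g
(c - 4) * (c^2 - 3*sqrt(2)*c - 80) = c^3 - 3*sqrt(2)*c^2 - 4*c^2 - 80*c + 12*sqrt(2)*c + 320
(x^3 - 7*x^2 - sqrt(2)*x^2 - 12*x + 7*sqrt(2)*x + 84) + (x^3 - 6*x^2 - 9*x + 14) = 2*x^3 - 13*x^2 - sqrt(2)*x^2 - 21*x + 7*sqrt(2)*x + 98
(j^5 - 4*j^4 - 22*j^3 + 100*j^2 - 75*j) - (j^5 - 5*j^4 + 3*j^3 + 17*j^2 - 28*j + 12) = j^4 - 25*j^3 + 83*j^2 - 47*j - 12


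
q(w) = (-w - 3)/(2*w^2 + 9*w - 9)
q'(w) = (-4*w - 9)*(-w - 3)/(2*w^2 + 9*w - 9)^2 - 1/(2*w^2 + 9*w - 9)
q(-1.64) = 0.07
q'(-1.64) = 0.06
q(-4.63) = -0.21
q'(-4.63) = 0.38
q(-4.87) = -0.35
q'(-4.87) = 0.86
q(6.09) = -0.08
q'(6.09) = 0.01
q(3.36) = -0.15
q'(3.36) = 0.05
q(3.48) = -0.14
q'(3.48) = 0.05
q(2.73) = -0.19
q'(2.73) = 0.09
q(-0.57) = 0.18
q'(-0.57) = 0.16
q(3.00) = -0.17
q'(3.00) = 0.07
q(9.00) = -0.05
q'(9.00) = 0.01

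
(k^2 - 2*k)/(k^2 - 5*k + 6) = k/(k - 3)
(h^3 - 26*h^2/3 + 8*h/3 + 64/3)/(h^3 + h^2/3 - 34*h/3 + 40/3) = (3*h^2 - 20*h - 32)/(3*h^2 + 7*h - 20)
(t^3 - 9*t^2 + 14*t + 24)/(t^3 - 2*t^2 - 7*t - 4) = (t - 6)/(t + 1)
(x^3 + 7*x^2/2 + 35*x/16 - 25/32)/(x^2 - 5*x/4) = (32*x^3 + 112*x^2 + 70*x - 25)/(8*x*(4*x - 5))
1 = 1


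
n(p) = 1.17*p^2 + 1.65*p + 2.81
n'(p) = 2.34*p + 1.65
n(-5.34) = 27.36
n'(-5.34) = -10.85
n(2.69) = 15.71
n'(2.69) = 7.94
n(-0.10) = 2.66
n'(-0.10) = 1.42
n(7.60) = 82.93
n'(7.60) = 19.43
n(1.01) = 5.67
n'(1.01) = 4.01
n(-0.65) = 2.23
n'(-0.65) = 0.13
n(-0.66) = 2.23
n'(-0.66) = 0.11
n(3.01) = 18.38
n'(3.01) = 8.69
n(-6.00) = 35.03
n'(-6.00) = -12.39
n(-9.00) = 82.73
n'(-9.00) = -19.41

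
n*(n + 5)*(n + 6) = n^3 + 11*n^2 + 30*n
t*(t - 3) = t^2 - 3*t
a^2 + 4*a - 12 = (a - 2)*(a + 6)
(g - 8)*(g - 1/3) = g^2 - 25*g/3 + 8/3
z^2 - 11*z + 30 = (z - 6)*(z - 5)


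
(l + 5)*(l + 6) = l^2 + 11*l + 30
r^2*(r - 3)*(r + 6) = r^4 + 3*r^3 - 18*r^2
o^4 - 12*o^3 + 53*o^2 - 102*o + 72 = (o - 4)*(o - 3)^2*(o - 2)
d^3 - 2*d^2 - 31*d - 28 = (d - 7)*(d + 1)*(d + 4)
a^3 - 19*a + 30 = (a - 3)*(a - 2)*(a + 5)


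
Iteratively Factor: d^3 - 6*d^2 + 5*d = (d - 1)*(d^2 - 5*d) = (d - 5)*(d - 1)*(d)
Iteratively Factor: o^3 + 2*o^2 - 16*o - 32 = (o - 4)*(o^2 + 6*o + 8) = (o - 4)*(o + 2)*(o + 4)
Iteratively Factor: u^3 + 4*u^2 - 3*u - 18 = (u + 3)*(u^2 + u - 6) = (u - 2)*(u + 3)*(u + 3)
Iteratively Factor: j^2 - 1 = (j + 1)*(j - 1)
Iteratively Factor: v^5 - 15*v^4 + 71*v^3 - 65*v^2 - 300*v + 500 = (v - 5)*(v^4 - 10*v^3 + 21*v^2 + 40*v - 100) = (v - 5)^2*(v^3 - 5*v^2 - 4*v + 20) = (v - 5)^2*(v + 2)*(v^2 - 7*v + 10) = (v - 5)^2*(v - 2)*(v + 2)*(v - 5)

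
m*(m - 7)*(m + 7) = m^3 - 49*m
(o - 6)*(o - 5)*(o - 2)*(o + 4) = o^4 - 9*o^3 + 148*o - 240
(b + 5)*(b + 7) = b^2 + 12*b + 35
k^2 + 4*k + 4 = (k + 2)^2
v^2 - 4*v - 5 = (v - 5)*(v + 1)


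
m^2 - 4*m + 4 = (m - 2)^2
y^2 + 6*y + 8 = (y + 2)*(y + 4)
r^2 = r^2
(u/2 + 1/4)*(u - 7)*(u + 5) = u^3/2 - 3*u^2/4 - 18*u - 35/4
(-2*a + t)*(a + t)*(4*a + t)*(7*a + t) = -56*a^4 - 50*a^3*t + 15*a^2*t^2 + 10*a*t^3 + t^4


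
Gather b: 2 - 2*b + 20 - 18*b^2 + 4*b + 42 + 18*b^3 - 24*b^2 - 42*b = 18*b^3 - 42*b^2 - 40*b + 64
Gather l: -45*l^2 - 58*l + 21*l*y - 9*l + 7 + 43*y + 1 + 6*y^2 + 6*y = -45*l^2 + l*(21*y - 67) + 6*y^2 + 49*y + 8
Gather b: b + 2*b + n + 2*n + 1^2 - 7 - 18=3*b + 3*n - 24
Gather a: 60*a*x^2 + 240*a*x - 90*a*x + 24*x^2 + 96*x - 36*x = a*(60*x^2 + 150*x) + 24*x^2 + 60*x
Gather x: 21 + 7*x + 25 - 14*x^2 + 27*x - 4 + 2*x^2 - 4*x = -12*x^2 + 30*x + 42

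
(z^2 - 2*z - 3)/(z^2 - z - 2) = (z - 3)/(z - 2)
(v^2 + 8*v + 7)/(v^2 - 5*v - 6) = (v + 7)/(v - 6)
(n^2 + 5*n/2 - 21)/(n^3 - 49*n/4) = 2*(n + 6)/(n*(2*n + 7))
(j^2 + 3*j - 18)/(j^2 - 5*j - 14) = (-j^2 - 3*j + 18)/(-j^2 + 5*j + 14)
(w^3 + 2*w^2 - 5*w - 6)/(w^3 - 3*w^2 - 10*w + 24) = (w + 1)/(w - 4)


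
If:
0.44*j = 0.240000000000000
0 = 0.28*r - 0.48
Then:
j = 0.55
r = 1.71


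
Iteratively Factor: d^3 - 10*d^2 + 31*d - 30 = (d - 3)*(d^2 - 7*d + 10) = (d - 3)*(d - 2)*(d - 5)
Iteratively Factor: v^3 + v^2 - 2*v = (v - 1)*(v^2 + 2*v) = v*(v - 1)*(v + 2)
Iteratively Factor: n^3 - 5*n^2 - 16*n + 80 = (n - 4)*(n^2 - n - 20) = (n - 5)*(n - 4)*(n + 4)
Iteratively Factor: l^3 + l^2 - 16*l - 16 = (l + 1)*(l^2 - 16) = (l + 1)*(l + 4)*(l - 4)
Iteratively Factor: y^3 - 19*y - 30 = (y + 3)*(y^2 - 3*y - 10) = (y - 5)*(y + 3)*(y + 2)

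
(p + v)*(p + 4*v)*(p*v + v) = p^3*v + 5*p^2*v^2 + p^2*v + 4*p*v^3 + 5*p*v^2 + 4*v^3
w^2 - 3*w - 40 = (w - 8)*(w + 5)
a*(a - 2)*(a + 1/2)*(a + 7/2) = a^4 + 2*a^3 - 25*a^2/4 - 7*a/2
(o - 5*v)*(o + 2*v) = o^2 - 3*o*v - 10*v^2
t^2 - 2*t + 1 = (t - 1)^2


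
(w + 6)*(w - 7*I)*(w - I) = w^3 + 6*w^2 - 8*I*w^2 - 7*w - 48*I*w - 42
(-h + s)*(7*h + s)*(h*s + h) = -7*h^3*s - 7*h^3 + 6*h^2*s^2 + 6*h^2*s + h*s^3 + h*s^2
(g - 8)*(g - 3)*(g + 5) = g^3 - 6*g^2 - 31*g + 120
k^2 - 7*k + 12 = (k - 4)*(k - 3)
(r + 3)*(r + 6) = r^2 + 9*r + 18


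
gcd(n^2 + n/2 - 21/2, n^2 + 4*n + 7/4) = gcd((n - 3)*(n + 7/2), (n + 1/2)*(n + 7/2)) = n + 7/2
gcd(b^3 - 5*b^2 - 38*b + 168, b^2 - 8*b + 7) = b - 7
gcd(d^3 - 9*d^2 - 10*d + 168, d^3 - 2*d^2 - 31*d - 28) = d^2 - 3*d - 28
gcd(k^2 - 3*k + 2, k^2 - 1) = k - 1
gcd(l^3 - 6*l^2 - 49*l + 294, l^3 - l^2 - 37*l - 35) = l - 7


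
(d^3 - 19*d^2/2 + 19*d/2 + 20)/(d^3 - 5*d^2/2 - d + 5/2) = (d - 8)/(d - 1)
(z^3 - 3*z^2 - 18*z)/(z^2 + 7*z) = (z^2 - 3*z - 18)/(z + 7)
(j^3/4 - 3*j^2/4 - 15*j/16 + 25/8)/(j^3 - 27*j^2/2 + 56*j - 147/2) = (4*j^3 - 12*j^2 - 15*j + 50)/(8*(2*j^3 - 27*j^2 + 112*j - 147))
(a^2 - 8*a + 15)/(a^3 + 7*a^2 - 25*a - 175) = (a - 3)/(a^2 + 12*a + 35)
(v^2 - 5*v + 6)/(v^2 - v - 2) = (v - 3)/(v + 1)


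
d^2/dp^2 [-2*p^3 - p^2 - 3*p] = -12*p - 2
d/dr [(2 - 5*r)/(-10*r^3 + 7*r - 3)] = (50*r^3 - 35*r - (5*r - 2)*(30*r^2 - 7) + 15)/(10*r^3 - 7*r + 3)^2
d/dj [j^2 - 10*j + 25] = 2*j - 10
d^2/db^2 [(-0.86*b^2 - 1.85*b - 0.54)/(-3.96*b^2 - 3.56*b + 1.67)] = (1.4210854715202e-14*b^4 + 33.774048*b^3 + 84.932496*b^2 + 119.082744*b + 47.623892)/(62.099136*b^6 + 167.479488*b^5 + 71.997552*b^4 - 96.139936*b^3 - 30.362604*b^2 + 29.785452*b - 4.657463)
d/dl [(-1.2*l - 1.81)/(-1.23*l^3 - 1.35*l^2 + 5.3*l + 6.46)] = (-2.952*l^3 - 8.2989*l^2 - 4.887*l + 1.841)/(1.5129*l^6 + 3.321*l^5 - 11.2155*l^4 - 30.2016*l^3 + 10.648*l^2 + 68.476*l + 41.7316)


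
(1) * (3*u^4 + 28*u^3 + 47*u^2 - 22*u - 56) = 3*u^4 + 28*u^3 + 47*u^2 - 22*u - 56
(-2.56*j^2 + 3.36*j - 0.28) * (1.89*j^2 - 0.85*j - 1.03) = -4.8384*j^4 + 8.5264*j^3 - 0.7484*j^2 - 3.2228*j + 0.2884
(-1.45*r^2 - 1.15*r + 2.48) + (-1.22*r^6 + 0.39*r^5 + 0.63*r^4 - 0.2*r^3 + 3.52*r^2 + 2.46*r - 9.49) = -1.22*r^6 + 0.39*r^5 + 0.63*r^4 - 0.2*r^3 + 2.07*r^2 + 1.31*r - 7.01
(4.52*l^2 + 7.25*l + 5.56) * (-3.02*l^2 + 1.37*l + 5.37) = -13.6504*l^4 - 15.7026*l^3 + 17.4137*l^2 + 46.5497*l + 29.8572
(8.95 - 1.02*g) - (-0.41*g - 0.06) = 9.01 - 0.61*g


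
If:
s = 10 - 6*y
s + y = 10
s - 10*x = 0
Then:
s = 10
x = 1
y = 0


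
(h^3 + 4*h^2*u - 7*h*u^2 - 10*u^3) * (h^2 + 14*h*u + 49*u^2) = h^5 + 18*h^4*u + 98*h^3*u^2 + 88*h^2*u^3 - 483*h*u^4 - 490*u^5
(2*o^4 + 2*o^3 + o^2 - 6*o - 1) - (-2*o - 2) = 2*o^4 + 2*o^3 + o^2 - 4*o + 1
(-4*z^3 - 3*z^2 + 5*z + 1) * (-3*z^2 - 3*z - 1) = 12*z^5 + 21*z^4 - 2*z^3 - 15*z^2 - 8*z - 1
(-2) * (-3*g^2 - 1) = 6*g^2 + 2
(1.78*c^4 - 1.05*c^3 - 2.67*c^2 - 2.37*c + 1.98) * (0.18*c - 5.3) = 0.3204*c^5 - 9.623*c^4 + 5.0844*c^3 + 13.7244*c^2 + 12.9174*c - 10.494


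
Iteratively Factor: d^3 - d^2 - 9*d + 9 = (d + 3)*(d^2 - 4*d + 3) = (d - 1)*(d + 3)*(d - 3)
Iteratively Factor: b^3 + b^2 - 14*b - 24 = (b + 2)*(b^2 - b - 12) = (b - 4)*(b + 2)*(b + 3)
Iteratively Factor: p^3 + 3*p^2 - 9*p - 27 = (p + 3)*(p^2 - 9) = (p - 3)*(p + 3)*(p + 3)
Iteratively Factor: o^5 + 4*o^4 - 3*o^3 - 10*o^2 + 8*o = (o - 1)*(o^4 + 5*o^3 + 2*o^2 - 8*o) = (o - 1)*(o + 2)*(o^3 + 3*o^2 - 4*o) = (o - 1)*(o + 2)*(o + 4)*(o^2 - o) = o*(o - 1)*(o + 2)*(o + 4)*(o - 1)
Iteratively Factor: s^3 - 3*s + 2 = (s - 1)*(s^2 + s - 2) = (s - 1)^2*(s + 2)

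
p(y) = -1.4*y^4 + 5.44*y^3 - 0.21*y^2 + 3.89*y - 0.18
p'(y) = -5.6*y^3 + 16.32*y^2 - 0.42*y + 3.89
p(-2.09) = -85.60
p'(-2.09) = 127.18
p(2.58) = 39.85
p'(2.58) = 15.27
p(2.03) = 28.58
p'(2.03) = 23.44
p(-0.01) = -0.22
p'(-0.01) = 3.90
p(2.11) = 30.45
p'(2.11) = 23.06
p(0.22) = 0.72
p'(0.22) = 4.53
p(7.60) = -2265.42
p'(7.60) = -1514.92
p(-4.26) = -902.19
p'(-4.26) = 734.78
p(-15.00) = -89340.78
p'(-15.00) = 22582.19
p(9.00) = -5201.82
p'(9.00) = -2760.37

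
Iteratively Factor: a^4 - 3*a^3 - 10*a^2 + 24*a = (a + 3)*(a^3 - 6*a^2 + 8*a) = a*(a + 3)*(a^2 - 6*a + 8) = a*(a - 4)*(a + 3)*(a - 2)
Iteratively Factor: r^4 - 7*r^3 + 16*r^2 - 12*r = (r - 3)*(r^3 - 4*r^2 + 4*r) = (r - 3)*(r - 2)*(r^2 - 2*r) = r*(r - 3)*(r - 2)*(r - 2)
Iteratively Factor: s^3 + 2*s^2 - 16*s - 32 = (s - 4)*(s^2 + 6*s + 8) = (s - 4)*(s + 4)*(s + 2)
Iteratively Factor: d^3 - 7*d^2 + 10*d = (d - 2)*(d^2 - 5*d) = d*(d - 2)*(d - 5)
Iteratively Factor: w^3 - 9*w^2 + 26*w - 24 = (w - 2)*(w^2 - 7*w + 12) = (w - 4)*(w - 2)*(w - 3)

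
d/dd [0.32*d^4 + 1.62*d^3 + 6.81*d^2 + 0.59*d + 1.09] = 1.28*d^3 + 4.86*d^2 + 13.62*d + 0.59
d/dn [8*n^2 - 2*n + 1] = 16*n - 2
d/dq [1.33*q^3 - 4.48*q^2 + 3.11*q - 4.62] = 3.99*q^2 - 8.96*q + 3.11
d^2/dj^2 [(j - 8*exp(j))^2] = -16*j*exp(j) + 256*exp(2*j) - 32*exp(j) + 2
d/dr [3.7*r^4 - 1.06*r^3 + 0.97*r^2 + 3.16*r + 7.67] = 14.8*r^3 - 3.18*r^2 + 1.94*r + 3.16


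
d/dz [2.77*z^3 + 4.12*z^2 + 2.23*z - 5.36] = 8.31*z^2 + 8.24*z + 2.23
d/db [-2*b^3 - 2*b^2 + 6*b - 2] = -6*b^2 - 4*b + 6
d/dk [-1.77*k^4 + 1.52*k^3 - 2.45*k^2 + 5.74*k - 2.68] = -7.08*k^3 + 4.56*k^2 - 4.9*k + 5.74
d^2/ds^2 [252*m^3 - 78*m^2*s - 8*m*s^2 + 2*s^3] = -16*m + 12*s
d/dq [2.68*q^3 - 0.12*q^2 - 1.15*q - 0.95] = 8.04*q^2 - 0.24*q - 1.15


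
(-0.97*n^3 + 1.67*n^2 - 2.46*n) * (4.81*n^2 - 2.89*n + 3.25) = -4.6657*n^5 + 10.836*n^4 - 19.8114*n^3 + 12.5369*n^2 - 7.995*n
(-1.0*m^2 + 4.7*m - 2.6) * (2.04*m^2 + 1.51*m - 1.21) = -2.04*m^4 + 8.078*m^3 + 3.003*m^2 - 9.613*m + 3.146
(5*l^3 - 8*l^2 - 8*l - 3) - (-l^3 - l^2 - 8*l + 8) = 6*l^3 - 7*l^2 - 11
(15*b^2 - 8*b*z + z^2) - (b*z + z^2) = 15*b^2 - 9*b*z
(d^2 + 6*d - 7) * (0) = 0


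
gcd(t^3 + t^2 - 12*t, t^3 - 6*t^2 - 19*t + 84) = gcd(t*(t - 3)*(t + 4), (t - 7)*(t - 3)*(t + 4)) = t^2 + t - 12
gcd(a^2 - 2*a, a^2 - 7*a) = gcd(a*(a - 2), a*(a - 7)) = a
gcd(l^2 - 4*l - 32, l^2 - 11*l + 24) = l - 8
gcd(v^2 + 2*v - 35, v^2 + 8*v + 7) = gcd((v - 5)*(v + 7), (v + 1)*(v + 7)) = v + 7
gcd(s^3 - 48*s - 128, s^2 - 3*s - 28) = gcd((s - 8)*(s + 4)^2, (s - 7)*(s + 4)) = s + 4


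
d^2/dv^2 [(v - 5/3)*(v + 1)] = 2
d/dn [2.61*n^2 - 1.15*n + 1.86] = 5.22*n - 1.15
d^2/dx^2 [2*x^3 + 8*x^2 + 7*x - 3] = 12*x + 16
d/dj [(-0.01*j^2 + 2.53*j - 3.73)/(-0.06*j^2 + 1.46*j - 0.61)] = (0.1372*j^2 - 0.4354*j + 3.9025)/(0.0036*j^4 - 0.1752*j^3 + 2.2048*j^2 - 1.7812*j + 0.3721)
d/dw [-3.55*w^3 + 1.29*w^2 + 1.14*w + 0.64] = -10.65*w^2 + 2.58*w + 1.14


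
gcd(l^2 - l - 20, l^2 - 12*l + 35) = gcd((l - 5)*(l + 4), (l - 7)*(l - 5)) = l - 5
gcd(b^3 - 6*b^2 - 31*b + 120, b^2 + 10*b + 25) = b + 5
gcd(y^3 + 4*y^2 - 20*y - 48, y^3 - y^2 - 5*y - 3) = 1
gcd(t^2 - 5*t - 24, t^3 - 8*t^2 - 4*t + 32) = t - 8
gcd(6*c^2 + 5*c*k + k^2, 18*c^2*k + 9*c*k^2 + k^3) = 3*c + k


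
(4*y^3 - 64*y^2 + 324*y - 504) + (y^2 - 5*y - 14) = 4*y^3 - 63*y^2 + 319*y - 518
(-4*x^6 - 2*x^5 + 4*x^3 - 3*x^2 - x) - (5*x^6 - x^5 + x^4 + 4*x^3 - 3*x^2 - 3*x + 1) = -9*x^6 - x^5 - x^4 + 2*x - 1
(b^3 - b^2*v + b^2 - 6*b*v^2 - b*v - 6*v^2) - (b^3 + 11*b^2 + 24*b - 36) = -b^2*v - 10*b^2 - 6*b*v^2 - b*v - 24*b - 6*v^2 + 36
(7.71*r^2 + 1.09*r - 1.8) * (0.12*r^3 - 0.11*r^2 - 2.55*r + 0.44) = 0.9252*r^5 - 0.7173*r^4 - 19.9964*r^3 + 0.8109*r^2 + 5.0696*r - 0.792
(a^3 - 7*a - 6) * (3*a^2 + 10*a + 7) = 3*a^5 + 10*a^4 - 14*a^3 - 88*a^2 - 109*a - 42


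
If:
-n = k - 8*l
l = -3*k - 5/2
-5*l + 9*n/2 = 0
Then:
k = -31/39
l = -3/26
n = -5/39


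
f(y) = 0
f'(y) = 0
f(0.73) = 0.00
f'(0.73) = 0.00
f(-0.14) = 0.00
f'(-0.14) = 0.00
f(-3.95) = 0.00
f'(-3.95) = 0.00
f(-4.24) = 0.00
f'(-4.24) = 0.00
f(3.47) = 0.00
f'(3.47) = 0.00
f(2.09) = 0.00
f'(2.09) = 0.00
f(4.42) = 0.00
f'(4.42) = 0.00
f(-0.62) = 0.00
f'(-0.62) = 0.00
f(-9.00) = 0.00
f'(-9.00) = 0.00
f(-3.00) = 0.00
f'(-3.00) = 0.00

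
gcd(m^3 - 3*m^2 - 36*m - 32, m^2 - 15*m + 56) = m - 8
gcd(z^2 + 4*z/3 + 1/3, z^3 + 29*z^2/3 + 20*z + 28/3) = 1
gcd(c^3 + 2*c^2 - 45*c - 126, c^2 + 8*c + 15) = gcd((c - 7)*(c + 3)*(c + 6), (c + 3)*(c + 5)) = c + 3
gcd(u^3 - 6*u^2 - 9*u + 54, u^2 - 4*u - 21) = u + 3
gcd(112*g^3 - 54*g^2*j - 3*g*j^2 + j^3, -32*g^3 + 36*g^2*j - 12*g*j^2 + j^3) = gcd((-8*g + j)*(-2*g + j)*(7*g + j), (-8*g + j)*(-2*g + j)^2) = 16*g^2 - 10*g*j + j^2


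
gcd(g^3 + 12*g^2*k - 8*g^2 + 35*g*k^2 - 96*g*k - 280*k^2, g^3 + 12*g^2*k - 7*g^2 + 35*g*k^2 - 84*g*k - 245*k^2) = g^2 + 12*g*k + 35*k^2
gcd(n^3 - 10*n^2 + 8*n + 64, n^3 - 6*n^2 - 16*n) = n^2 - 6*n - 16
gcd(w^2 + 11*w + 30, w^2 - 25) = w + 5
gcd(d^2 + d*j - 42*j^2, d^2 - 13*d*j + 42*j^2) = d - 6*j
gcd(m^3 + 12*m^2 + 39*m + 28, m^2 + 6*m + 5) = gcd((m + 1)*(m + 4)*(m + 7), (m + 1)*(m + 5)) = m + 1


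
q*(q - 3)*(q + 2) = q^3 - q^2 - 6*q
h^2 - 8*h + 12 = (h - 6)*(h - 2)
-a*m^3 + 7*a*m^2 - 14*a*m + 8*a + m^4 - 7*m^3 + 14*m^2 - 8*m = (-a + m)*(m - 4)*(m - 2)*(m - 1)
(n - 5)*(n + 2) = n^2 - 3*n - 10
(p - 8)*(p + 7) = p^2 - p - 56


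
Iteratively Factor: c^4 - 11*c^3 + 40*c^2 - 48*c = (c - 4)*(c^3 - 7*c^2 + 12*c) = (c - 4)*(c - 3)*(c^2 - 4*c) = (c - 4)^2*(c - 3)*(c)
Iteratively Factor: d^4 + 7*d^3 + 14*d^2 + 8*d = (d + 2)*(d^3 + 5*d^2 + 4*d) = (d + 1)*(d + 2)*(d^2 + 4*d) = (d + 1)*(d + 2)*(d + 4)*(d)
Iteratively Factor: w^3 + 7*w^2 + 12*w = (w + 3)*(w^2 + 4*w) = w*(w + 3)*(w + 4)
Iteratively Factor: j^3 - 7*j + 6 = (j - 2)*(j^2 + 2*j - 3) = (j - 2)*(j - 1)*(j + 3)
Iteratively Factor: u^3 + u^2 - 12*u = (u + 4)*(u^2 - 3*u) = u*(u + 4)*(u - 3)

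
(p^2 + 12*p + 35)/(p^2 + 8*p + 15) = (p + 7)/(p + 3)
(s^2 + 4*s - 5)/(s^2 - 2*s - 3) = (-s^2 - 4*s + 5)/(-s^2 + 2*s + 3)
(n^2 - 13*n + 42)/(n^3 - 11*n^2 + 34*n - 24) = (n - 7)/(n^2 - 5*n + 4)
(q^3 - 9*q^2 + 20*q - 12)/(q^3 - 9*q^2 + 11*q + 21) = (q^3 - 9*q^2 + 20*q - 12)/(q^3 - 9*q^2 + 11*q + 21)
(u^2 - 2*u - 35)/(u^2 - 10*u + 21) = (u + 5)/(u - 3)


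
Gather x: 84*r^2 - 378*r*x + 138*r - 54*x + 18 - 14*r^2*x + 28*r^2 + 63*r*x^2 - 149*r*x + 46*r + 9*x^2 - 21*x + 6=112*r^2 + 184*r + x^2*(63*r + 9) + x*(-14*r^2 - 527*r - 75) + 24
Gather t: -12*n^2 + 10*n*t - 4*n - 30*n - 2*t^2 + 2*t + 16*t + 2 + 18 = -12*n^2 - 34*n - 2*t^2 + t*(10*n + 18) + 20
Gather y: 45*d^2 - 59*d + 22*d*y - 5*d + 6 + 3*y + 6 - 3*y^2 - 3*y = 45*d^2 + 22*d*y - 64*d - 3*y^2 + 12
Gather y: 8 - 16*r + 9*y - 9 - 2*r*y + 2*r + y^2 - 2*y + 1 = -14*r + y^2 + y*(7 - 2*r)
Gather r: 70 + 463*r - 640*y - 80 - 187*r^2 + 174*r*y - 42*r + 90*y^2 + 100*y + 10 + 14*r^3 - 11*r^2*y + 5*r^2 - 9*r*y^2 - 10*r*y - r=14*r^3 + r^2*(-11*y - 182) + r*(-9*y^2 + 164*y + 420) + 90*y^2 - 540*y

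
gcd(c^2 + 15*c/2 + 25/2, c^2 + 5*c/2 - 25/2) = c + 5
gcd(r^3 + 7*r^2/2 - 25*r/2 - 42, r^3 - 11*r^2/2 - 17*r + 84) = r^2 + r/2 - 14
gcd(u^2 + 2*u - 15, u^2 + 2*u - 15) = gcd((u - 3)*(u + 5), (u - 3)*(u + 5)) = u^2 + 2*u - 15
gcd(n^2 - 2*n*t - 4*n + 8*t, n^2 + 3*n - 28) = n - 4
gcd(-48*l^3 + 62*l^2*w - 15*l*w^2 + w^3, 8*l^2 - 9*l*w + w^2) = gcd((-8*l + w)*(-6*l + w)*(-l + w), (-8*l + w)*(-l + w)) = 8*l^2 - 9*l*w + w^2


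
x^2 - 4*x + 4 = (x - 2)^2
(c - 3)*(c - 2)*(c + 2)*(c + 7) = c^4 + 4*c^3 - 25*c^2 - 16*c + 84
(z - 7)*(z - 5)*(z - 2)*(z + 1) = z^4 - 13*z^3 + 45*z^2 - 11*z - 70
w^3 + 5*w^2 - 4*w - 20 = (w - 2)*(w + 2)*(w + 5)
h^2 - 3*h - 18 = (h - 6)*(h + 3)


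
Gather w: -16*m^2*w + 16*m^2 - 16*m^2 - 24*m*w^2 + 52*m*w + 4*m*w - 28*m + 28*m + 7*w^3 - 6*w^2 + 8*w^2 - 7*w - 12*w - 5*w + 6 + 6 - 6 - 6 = 7*w^3 + w^2*(2 - 24*m) + w*(-16*m^2 + 56*m - 24)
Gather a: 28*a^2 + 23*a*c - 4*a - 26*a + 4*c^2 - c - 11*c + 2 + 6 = 28*a^2 + a*(23*c - 30) + 4*c^2 - 12*c + 8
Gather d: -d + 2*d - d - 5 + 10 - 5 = 0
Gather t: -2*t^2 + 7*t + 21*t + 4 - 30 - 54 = -2*t^2 + 28*t - 80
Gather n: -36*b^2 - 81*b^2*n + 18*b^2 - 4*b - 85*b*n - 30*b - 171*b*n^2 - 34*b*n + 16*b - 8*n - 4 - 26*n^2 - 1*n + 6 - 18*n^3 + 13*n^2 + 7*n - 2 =-18*b^2 - 18*b - 18*n^3 + n^2*(-171*b - 13) + n*(-81*b^2 - 119*b - 2)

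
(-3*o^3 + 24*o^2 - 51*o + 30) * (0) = 0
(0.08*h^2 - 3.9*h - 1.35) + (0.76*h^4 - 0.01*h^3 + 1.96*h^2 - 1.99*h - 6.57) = 0.76*h^4 - 0.01*h^3 + 2.04*h^2 - 5.89*h - 7.92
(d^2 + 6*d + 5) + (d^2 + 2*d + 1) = 2*d^2 + 8*d + 6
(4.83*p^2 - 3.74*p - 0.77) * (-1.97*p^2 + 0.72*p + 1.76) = -9.5151*p^4 + 10.8454*p^3 + 7.3249*p^2 - 7.1368*p - 1.3552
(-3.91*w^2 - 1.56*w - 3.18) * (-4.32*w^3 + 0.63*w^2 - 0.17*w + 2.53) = 16.8912*w^5 + 4.2759*w^4 + 13.4195*w^3 - 11.6305*w^2 - 3.4062*w - 8.0454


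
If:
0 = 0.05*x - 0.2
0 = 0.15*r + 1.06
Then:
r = -7.07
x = 4.00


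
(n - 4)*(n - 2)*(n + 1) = n^3 - 5*n^2 + 2*n + 8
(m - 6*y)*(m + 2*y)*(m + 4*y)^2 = m^4 + 4*m^3*y - 28*m^2*y^2 - 160*m*y^3 - 192*y^4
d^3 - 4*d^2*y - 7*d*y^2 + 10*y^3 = (d - 5*y)*(d - y)*(d + 2*y)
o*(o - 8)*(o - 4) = o^3 - 12*o^2 + 32*o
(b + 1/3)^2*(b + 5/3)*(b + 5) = b^4 + 22*b^3/3 + 116*b^2/9 + 170*b/27 + 25/27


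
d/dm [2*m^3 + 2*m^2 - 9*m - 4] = 6*m^2 + 4*m - 9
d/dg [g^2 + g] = 2*g + 1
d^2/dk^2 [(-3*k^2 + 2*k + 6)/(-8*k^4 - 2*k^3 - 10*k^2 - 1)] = 2*(576*k^8 - 624*k^7 - 4324*k^6 - 1944*k^5 - 4872*k^4 - 1042*k^3 - 1578*k^2 + 96*k + 63)/(512*k^12 + 384*k^11 + 2016*k^10 + 968*k^9 + 2712*k^8 + 696*k^7 + 1492*k^6 + 120*k^5 + 324*k^4 + 6*k^3 + 30*k^2 + 1)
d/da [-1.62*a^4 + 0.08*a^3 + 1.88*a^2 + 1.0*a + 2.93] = -6.48*a^3 + 0.24*a^2 + 3.76*a + 1.0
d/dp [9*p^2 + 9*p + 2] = 18*p + 9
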